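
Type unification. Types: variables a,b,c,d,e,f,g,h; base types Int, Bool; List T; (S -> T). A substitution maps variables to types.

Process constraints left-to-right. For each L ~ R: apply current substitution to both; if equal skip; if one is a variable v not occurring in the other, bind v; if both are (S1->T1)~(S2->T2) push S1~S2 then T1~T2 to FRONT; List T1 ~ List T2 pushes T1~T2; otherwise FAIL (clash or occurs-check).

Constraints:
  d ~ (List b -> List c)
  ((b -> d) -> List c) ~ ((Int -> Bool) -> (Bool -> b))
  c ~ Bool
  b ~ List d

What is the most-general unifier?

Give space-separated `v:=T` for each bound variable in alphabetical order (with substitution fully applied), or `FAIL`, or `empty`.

Answer: FAIL

Derivation:
step 1: unify d ~ (List b -> List c)  [subst: {-} | 3 pending]
  bind d := (List b -> List c)
step 2: unify ((b -> (List b -> List c)) -> List c) ~ ((Int -> Bool) -> (Bool -> b))  [subst: {d:=(List b -> List c)} | 2 pending]
  -> decompose arrow: push (b -> (List b -> List c))~(Int -> Bool), List c~(Bool -> b)
step 3: unify (b -> (List b -> List c)) ~ (Int -> Bool)  [subst: {d:=(List b -> List c)} | 3 pending]
  -> decompose arrow: push b~Int, (List b -> List c)~Bool
step 4: unify b ~ Int  [subst: {d:=(List b -> List c)} | 4 pending]
  bind b := Int
step 5: unify (List Int -> List c) ~ Bool  [subst: {d:=(List b -> List c), b:=Int} | 3 pending]
  clash: (List Int -> List c) vs Bool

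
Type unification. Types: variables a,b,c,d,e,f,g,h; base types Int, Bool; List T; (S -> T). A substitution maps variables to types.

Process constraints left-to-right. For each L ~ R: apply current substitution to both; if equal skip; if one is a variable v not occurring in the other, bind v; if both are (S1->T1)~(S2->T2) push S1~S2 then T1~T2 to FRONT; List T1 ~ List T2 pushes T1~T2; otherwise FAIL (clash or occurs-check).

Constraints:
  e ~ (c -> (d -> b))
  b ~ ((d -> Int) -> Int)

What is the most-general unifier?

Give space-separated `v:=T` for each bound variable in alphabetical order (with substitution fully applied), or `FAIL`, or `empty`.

Answer: b:=((d -> Int) -> Int) e:=(c -> (d -> ((d -> Int) -> Int)))

Derivation:
step 1: unify e ~ (c -> (d -> b))  [subst: {-} | 1 pending]
  bind e := (c -> (d -> b))
step 2: unify b ~ ((d -> Int) -> Int)  [subst: {e:=(c -> (d -> b))} | 0 pending]
  bind b := ((d -> Int) -> Int)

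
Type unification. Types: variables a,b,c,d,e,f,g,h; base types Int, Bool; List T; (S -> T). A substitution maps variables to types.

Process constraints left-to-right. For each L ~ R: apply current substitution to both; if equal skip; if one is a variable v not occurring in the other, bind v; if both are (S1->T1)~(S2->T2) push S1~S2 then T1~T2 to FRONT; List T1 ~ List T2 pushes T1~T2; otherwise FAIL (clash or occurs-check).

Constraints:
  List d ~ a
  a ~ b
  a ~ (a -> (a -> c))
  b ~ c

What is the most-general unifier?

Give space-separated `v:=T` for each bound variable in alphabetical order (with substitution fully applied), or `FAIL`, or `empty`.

step 1: unify List d ~ a  [subst: {-} | 3 pending]
  bind a := List d
step 2: unify List d ~ b  [subst: {a:=List d} | 2 pending]
  bind b := List d
step 3: unify List d ~ (List d -> (List d -> c))  [subst: {a:=List d, b:=List d} | 1 pending]
  clash: List d vs (List d -> (List d -> c))

Answer: FAIL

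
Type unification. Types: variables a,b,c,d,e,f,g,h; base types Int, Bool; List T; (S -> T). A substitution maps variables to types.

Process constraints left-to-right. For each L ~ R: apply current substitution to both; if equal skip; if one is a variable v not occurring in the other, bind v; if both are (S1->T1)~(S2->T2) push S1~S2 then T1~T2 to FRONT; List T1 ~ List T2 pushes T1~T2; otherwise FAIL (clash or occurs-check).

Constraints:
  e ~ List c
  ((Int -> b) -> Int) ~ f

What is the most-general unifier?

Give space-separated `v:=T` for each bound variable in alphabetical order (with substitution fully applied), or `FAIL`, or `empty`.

Answer: e:=List c f:=((Int -> b) -> Int)

Derivation:
step 1: unify e ~ List c  [subst: {-} | 1 pending]
  bind e := List c
step 2: unify ((Int -> b) -> Int) ~ f  [subst: {e:=List c} | 0 pending]
  bind f := ((Int -> b) -> Int)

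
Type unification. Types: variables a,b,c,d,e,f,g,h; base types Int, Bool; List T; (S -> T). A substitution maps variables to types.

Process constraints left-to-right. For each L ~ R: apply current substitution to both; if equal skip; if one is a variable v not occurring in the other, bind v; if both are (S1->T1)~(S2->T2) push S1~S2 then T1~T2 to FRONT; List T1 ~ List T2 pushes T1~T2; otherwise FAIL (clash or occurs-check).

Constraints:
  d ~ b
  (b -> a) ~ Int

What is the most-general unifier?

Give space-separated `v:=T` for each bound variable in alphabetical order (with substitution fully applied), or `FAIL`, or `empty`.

step 1: unify d ~ b  [subst: {-} | 1 pending]
  bind d := b
step 2: unify (b -> a) ~ Int  [subst: {d:=b} | 0 pending]
  clash: (b -> a) vs Int

Answer: FAIL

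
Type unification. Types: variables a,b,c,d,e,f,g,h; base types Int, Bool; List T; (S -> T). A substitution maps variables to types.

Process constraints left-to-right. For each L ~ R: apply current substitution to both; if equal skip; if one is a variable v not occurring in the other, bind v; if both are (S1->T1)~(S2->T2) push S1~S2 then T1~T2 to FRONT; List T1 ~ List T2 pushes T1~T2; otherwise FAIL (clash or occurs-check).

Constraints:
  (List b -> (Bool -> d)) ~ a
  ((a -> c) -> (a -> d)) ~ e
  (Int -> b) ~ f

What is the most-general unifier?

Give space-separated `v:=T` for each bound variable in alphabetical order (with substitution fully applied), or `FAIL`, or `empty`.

Answer: a:=(List b -> (Bool -> d)) e:=(((List b -> (Bool -> d)) -> c) -> ((List b -> (Bool -> d)) -> d)) f:=(Int -> b)

Derivation:
step 1: unify (List b -> (Bool -> d)) ~ a  [subst: {-} | 2 pending]
  bind a := (List b -> (Bool -> d))
step 2: unify (((List b -> (Bool -> d)) -> c) -> ((List b -> (Bool -> d)) -> d)) ~ e  [subst: {a:=(List b -> (Bool -> d))} | 1 pending]
  bind e := (((List b -> (Bool -> d)) -> c) -> ((List b -> (Bool -> d)) -> d))
step 3: unify (Int -> b) ~ f  [subst: {a:=(List b -> (Bool -> d)), e:=(((List b -> (Bool -> d)) -> c) -> ((List b -> (Bool -> d)) -> d))} | 0 pending]
  bind f := (Int -> b)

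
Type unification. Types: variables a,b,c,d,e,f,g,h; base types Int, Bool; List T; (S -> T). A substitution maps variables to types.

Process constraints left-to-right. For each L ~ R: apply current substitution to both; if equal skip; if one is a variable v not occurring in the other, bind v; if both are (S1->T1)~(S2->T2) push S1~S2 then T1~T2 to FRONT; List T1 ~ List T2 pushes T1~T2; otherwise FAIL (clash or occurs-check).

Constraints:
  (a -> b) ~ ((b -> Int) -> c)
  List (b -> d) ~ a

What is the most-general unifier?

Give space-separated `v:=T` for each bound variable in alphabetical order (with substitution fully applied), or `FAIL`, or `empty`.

Answer: FAIL

Derivation:
step 1: unify (a -> b) ~ ((b -> Int) -> c)  [subst: {-} | 1 pending]
  -> decompose arrow: push a~(b -> Int), b~c
step 2: unify a ~ (b -> Int)  [subst: {-} | 2 pending]
  bind a := (b -> Int)
step 3: unify b ~ c  [subst: {a:=(b -> Int)} | 1 pending]
  bind b := c
step 4: unify List (c -> d) ~ (c -> Int)  [subst: {a:=(b -> Int), b:=c} | 0 pending]
  clash: List (c -> d) vs (c -> Int)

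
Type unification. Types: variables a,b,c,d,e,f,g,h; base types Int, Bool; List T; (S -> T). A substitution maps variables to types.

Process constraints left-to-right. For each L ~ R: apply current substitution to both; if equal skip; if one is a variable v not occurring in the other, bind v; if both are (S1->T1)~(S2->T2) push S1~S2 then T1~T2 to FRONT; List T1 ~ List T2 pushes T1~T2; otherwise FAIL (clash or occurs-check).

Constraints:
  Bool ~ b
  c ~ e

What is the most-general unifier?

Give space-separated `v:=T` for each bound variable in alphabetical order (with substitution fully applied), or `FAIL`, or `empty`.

step 1: unify Bool ~ b  [subst: {-} | 1 pending]
  bind b := Bool
step 2: unify c ~ e  [subst: {b:=Bool} | 0 pending]
  bind c := e

Answer: b:=Bool c:=e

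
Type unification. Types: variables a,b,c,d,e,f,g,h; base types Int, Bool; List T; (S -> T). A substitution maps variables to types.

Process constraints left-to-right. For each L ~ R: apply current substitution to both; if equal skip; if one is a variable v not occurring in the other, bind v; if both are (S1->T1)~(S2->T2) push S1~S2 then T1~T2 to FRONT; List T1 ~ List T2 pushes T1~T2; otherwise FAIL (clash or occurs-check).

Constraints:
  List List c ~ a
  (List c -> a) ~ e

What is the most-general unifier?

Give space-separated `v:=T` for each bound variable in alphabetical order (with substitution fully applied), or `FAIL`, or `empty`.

Answer: a:=List List c e:=(List c -> List List c)

Derivation:
step 1: unify List List c ~ a  [subst: {-} | 1 pending]
  bind a := List List c
step 2: unify (List c -> List List c) ~ e  [subst: {a:=List List c} | 0 pending]
  bind e := (List c -> List List c)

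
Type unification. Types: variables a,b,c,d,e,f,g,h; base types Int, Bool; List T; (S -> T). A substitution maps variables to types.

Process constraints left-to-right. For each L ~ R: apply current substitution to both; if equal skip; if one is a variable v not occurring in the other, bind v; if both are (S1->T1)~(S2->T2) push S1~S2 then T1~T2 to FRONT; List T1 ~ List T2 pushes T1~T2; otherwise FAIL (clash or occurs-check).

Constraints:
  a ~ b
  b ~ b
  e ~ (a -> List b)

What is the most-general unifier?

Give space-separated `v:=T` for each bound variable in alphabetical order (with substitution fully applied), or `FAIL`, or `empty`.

Answer: a:=b e:=(b -> List b)

Derivation:
step 1: unify a ~ b  [subst: {-} | 2 pending]
  bind a := b
step 2: unify b ~ b  [subst: {a:=b} | 1 pending]
  -> identical, skip
step 3: unify e ~ (b -> List b)  [subst: {a:=b} | 0 pending]
  bind e := (b -> List b)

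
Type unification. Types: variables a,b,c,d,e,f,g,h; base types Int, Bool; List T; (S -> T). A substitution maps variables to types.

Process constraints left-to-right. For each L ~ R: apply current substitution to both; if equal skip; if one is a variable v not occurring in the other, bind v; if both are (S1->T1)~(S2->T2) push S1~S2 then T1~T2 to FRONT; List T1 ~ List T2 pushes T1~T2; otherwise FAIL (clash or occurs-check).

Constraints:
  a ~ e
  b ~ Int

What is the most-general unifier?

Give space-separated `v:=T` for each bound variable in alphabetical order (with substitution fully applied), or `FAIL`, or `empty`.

step 1: unify a ~ e  [subst: {-} | 1 pending]
  bind a := e
step 2: unify b ~ Int  [subst: {a:=e} | 0 pending]
  bind b := Int

Answer: a:=e b:=Int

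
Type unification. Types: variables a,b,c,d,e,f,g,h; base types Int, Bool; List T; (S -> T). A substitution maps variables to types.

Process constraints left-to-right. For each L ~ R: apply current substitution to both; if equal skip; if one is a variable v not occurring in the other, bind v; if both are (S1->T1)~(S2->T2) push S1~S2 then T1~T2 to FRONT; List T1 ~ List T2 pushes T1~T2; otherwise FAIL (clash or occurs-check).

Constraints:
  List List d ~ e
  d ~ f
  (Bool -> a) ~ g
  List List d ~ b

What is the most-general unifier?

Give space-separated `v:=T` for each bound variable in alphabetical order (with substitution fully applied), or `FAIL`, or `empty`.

Answer: b:=List List f d:=f e:=List List f g:=(Bool -> a)

Derivation:
step 1: unify List List d ~ e  [subst: {-} | 3 pending]
  bind e := List List d
step 2: unify d ~ f  [subst: {e:=List List d} | 2 pending]
  bind d := f
step 3: unify (Bool -> a) ~ g  [subst: {e:=List List d, d:=f} | 1 pending]
  bind g := (Bool -> a)
step 4: unify List List f ~ b  [subst: {e:=List List d, d:=f, g:=(Bool -> a)} | 0 pending]
  bind b := List List f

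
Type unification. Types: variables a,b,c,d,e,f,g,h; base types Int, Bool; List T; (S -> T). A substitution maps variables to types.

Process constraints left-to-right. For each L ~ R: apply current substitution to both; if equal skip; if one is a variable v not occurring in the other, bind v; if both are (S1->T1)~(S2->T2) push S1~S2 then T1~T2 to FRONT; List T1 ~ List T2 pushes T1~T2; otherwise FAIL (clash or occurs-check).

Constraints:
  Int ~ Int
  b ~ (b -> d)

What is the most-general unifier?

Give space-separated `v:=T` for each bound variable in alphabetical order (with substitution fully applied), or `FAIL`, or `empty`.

step 1: unify Int ~ Int  [subst: {-} | 1 pending]
  -> identical, skip
step 2: unify b ~ (b -> d)  [subst: {-} | 0 pending]
  occurs-check fail: b in (b -> d)

Answer: FAIL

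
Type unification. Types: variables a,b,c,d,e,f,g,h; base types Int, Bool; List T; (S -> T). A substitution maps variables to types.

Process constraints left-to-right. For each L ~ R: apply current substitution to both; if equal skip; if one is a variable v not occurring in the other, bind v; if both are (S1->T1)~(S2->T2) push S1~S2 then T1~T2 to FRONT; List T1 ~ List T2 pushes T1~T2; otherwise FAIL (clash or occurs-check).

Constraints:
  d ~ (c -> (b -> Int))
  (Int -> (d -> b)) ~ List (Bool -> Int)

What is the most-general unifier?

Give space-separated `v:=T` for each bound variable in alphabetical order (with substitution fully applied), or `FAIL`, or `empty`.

step 1: unify d ~ (c -> (b -> Int))  [subst: {-} | 1 pending]
  bind d := (c -> (b -> Int))
step 2: unify (Int -> ((c -> (b -> Int)) -> b)) ~ List (Bool -> Int)  [subst: {d:=(c -> (b -> Int))} | 0 pending]
  clash: (Int -> ((c -> (b -> Int)) -> b)) vs List (Bool -> Int)

Answer: FAIL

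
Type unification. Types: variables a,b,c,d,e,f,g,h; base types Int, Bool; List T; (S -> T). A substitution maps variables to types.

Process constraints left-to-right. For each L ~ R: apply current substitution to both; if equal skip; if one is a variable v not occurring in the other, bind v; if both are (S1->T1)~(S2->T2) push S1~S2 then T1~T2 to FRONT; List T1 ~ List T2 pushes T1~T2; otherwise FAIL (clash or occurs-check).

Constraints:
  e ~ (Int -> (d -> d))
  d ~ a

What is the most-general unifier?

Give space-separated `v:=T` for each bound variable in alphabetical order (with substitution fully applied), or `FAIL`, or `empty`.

step 1: unify e ~ (Int -> (d -> d))  [subst: {-} | 1 pending]
  bind e := (Int -> (d -> d))
step 2: unify d ~ a  [subst: {e:=(Int -> (d -> d))} | 0 pending]
  bind d := a

Answer: d:=a e:=(Int -> (a -> a))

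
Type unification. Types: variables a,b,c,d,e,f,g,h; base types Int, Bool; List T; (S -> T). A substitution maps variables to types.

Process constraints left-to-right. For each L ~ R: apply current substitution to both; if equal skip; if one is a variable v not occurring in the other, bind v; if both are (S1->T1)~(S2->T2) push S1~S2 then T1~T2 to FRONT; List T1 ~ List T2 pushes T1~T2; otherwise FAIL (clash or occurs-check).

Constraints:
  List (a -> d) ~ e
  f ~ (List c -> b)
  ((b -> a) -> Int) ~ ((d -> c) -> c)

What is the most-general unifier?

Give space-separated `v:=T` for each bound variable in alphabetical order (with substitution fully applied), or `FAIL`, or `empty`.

step 1: unify List (a -> d) ~ e  [subst: {-} | 2 pending]
  bind e := List (a -> d)
step 2: unify f ~ (List c -> b)  [subst: {e:=List (a -> d)} | 1 pending]
  bind f := (List c -> b)
step 3: unify ((b -> a) -> Int) ~ ((d -> c) -> c)  [subst: {e:=List (a -> d), f:=(List c -> b)} | 0 pending]
  -> decompose arrow: push (b -> a)~(d -> c), Int~c
step 4: unify (b -> a) ~ (d -> c)  [subst: {e:=List (a -> d), f:=(List c -> b)} | 1 pending]
  -> decompose arrow: push b~d, a~c
step 5: unify b ~ d  [subst: {e:=List (a -> d), f:=(List c -> b)} | 2 pending]
  bind b := d
step 6: unify a ~ c  [subst: {e:=List (a -> d), f:=(List c -> b), b:=d} | 1 pending]
  bind a := c
step 7: unify Int ~ c  [subst: {e:=List (a -> d), f:=(List c -> b), b:=d, a:=c} | 0 pending]
  bind c := Int

Answer: a:=Int b:=d c:=Int e:=List (Int -> d) f:=(List Int -> d)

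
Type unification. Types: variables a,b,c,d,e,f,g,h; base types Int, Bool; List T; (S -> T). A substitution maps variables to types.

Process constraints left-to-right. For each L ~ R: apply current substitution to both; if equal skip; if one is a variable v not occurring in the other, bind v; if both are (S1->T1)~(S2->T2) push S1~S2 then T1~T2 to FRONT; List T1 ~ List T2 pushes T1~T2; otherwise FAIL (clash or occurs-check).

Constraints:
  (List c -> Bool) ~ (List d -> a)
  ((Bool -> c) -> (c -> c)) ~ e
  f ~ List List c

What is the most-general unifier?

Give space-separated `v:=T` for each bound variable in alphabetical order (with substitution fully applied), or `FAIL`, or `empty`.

step 1: unify (List c -> Bool) ~ (List d -> a)  [subst: {-} | 2 pending]
  -> decompose arrow: push List c~List d, Bool~a
step 2: unify List c ~ List d  [subst: {-} | 3 pending]
  -> decompose List: push c~d
step 3: unify c ~ d  [subst: {-} | 3 pending]
  bind c := d
step 4: unify Bool ~ a  [subst: {c:=d} | 2 pending]
  bind a := Bool
step 5: unify ((Bool -> d) -> (d -> d)) ~ e  [subst: {c:=d, a:=Bool} | 1 pending]
  bind e := ((Bool -> d) -> (d -> d))
step 6: unify f ~ List List d  [subst: {c:=d, a:=Bool, e:=((Bool -> d) -> (d -> d))} | 0 pending]
  bind f := List List d

Answer: a:=Bool c:=d e:=((Bool -> d) -> (d -> d)) f:=List List d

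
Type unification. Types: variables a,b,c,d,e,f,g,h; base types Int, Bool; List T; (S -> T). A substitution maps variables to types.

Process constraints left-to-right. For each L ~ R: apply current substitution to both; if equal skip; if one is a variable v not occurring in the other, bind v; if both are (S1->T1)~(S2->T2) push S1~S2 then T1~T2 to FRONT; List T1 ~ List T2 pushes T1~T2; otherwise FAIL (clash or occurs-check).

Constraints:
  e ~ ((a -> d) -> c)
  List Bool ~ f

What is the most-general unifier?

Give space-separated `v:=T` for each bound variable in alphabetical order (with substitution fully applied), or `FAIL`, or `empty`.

Answer: e:=((a -> d) -> c) f:=List Bool

Derivation:
step 1: unify e ~ ((a -> d) -> c)  [subst: {-} | 1 pending]
  bind e := ((a -> d) -> c)
step 2: unify List Bool ~ f  [subst: {e:=((a -> d) -> c)} | 0 pending]
  bind f := List Bool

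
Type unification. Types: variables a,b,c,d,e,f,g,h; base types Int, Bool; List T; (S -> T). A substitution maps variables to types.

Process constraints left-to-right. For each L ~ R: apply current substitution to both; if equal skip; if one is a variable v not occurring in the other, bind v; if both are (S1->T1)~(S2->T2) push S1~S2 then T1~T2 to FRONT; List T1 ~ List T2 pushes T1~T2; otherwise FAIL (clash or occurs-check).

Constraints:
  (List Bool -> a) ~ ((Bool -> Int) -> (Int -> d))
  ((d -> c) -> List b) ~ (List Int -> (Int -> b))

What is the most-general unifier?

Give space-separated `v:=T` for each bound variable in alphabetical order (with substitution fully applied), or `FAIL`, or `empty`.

Answer: FAIL

Derivation:
step 1: unify (List Bool -> a) ~ ((Bool -> Int) -> (Int -> d))  [subst: {-} | 1 pending]
  -> decompose arrow: push List Bool~(Bool -> Int), a~(Int -> d)
step 2: unify List Bool ~ (Bool -> Int)  [subst: {-} | 2 pending]
  clash: List Bool vs (Bool -> Int)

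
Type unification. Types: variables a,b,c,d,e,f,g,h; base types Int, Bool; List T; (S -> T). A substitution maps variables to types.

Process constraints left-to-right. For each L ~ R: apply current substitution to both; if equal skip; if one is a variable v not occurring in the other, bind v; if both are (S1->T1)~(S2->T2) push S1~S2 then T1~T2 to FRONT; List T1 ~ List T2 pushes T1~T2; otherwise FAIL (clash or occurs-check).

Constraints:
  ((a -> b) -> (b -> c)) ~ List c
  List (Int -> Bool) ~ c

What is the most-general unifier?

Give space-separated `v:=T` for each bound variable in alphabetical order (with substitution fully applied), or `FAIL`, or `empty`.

Answer: FAIL

Derivation:
step 1: unify ((a -> b) -> (b -> c)) ~ List c  [subst: {-} | 1 pending]
  clash: ((a -> b) -> (b -> c)) vs List c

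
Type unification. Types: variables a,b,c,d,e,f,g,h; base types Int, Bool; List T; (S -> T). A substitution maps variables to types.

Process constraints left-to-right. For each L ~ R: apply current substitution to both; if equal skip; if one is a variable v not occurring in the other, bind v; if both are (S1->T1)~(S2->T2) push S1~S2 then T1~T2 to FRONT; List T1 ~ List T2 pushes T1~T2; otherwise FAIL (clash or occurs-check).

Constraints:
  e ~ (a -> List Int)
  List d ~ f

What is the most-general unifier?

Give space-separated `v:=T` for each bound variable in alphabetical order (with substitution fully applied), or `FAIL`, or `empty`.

step 1: unify e ~ (a -> List Int)  [subst: {-} | 1 pending]
  bind e := (a -> List Int)
step 2: unify List d ~ f  [subst: {e:=(a -> List Int)} | 0 pending]
  bind f := List d

Answer: e:=(a -> List Int) f:=List d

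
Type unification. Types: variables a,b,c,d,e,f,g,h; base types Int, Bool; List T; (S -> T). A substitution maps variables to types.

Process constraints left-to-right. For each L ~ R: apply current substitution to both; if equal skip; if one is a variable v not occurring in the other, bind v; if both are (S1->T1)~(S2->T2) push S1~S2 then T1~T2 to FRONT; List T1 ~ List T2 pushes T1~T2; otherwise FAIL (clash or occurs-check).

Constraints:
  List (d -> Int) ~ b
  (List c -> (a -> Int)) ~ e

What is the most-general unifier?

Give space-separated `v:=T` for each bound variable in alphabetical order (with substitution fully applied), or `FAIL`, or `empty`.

step 1: unify List (d -> Int) ~ b  [subst: {-} | 1 pending]
  bind b := List (d -> Int)
step 2: unify (List c -> (a -> Int)) ~ e  [subst: {b:=List (d -> Int)} | 0 pending]
  bind e := (List c -> (a -> Int))

Answer: b:=List (d -> Int) e:=(List c -> (a -> Int))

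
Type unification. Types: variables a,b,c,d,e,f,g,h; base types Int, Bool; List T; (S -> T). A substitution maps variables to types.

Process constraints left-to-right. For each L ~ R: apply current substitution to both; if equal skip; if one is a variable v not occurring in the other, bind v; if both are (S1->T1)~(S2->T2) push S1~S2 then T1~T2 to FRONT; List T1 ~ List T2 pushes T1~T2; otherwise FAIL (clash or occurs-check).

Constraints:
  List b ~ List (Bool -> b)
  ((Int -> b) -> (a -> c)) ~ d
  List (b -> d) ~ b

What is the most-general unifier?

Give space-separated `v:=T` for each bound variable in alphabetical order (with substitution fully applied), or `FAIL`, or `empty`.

Answer: FAIL

Derivation:
step 1: unify List b ~ List (Bool -> b)  [subst: {-} | 2 pending]
  -> decompose List: push b~(Bool -> b)
step 2: unify b ~ (Bool -> b)  [subst: {-} | 2 pending]
  occurs-check fail: b in (Bool -> b)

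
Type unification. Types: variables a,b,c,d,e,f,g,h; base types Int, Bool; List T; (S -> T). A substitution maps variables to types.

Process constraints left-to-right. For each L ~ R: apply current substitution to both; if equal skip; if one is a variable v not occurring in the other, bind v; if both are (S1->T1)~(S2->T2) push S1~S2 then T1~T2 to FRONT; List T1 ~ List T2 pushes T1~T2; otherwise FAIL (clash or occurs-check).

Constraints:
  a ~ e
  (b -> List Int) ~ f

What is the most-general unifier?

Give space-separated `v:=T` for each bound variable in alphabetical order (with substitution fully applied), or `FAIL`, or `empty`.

Answer: a:=e f:=(b -> List Int)

Derivation:
step 1: unify a ~ e  [subst: {-} | 1 pending]
  bind a := e
step 2: unify (b -> List Int) ~ f  [subst: {a:=e} | 0 pending]
  bind f := (b -> List Int)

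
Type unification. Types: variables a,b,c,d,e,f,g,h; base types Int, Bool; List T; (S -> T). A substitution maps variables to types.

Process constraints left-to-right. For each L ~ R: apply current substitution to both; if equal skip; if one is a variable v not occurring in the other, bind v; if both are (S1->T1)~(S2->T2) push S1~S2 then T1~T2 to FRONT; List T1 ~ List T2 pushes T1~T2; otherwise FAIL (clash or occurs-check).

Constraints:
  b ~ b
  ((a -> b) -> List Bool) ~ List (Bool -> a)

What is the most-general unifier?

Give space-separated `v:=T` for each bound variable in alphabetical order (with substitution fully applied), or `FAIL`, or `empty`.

Answer: FAIL

Derivation:
step 1: unify b ~ b  [subst: {-} | 1 pending]
  -> identical, skip
step 2: unify ((a -> b) -> List Bool) ~ List (Bool -> a)  [subst: {-} | 0 pending]
  clash: ((a -> b) -> List Bool) vs List (Bool -> a)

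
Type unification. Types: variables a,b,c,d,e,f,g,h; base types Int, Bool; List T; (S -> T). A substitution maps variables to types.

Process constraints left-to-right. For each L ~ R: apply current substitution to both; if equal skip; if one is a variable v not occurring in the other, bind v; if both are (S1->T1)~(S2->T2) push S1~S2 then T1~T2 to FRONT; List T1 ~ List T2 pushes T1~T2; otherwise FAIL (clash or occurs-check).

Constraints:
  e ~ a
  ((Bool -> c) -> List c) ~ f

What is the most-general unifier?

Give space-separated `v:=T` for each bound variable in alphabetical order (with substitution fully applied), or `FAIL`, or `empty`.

step 1: unify e ~ a  [subst: {-} | 1 pending]
  bind e := a
step 2: unify ((Bool -> c) -> List c) ~ f  [subst: {e:=a} | 0 pending]
  bind f := ((Bool -> c) -> List c)

Answer: e:=a f:=((Bool -> c) -> List c)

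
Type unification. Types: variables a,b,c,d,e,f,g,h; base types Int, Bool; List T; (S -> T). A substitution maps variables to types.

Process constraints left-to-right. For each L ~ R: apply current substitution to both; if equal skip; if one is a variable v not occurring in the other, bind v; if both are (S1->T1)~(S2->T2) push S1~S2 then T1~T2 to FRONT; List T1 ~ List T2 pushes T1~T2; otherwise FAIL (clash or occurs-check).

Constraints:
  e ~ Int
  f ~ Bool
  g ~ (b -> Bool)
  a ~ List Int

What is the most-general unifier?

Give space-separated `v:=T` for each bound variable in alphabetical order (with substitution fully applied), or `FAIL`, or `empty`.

step 1: unify e ~ Int  [subst: {-} | 3 pending]
  bind e := Int
step 2: unify f ~ Bool  [subst: {e:=Int} | 2 pending]
  bind f := Bool
step 3: unify g ~ (b -> Bool)  [subst: {e:=Int, f:=Bool} | 1 pending]
  bind g := (b -> Bool)
step 4: unify a ~ List Int  [subst: {e:=Int, f:=Bool, g:=(b -> Bool)} | 0 pending]
  bind a := List Int

Answer: a:=List Int e:=Int f:=Bool g:=(b -> Bool)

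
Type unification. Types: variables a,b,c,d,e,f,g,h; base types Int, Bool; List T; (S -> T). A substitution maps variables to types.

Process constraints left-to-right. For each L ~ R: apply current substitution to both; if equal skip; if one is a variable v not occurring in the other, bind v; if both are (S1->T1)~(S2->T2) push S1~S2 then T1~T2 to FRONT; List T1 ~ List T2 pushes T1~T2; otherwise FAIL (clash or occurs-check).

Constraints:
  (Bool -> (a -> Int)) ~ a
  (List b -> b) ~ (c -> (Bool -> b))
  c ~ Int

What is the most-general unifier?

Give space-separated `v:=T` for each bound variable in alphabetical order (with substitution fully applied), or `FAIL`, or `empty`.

Answer: FAIL

Derivation:
step 1: unify (Bool -> (a -> Int)) ~ a  [subst: {-} | 2 pending]
  occurs-check fail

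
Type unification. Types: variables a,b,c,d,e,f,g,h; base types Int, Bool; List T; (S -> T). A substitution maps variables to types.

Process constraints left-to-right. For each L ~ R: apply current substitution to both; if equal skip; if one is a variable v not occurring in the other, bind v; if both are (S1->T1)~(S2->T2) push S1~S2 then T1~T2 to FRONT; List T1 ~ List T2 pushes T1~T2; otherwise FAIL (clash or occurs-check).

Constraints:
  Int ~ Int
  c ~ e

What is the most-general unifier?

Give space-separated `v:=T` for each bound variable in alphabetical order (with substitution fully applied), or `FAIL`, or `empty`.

Answer: c:=e

Derivation:
step 1: unify Int ~ Int  [subst: {-} | 1 pending]
  -> identical, skip
step 2: unify c ~ e  [subst: {-} | 0 pending]
  bind c := e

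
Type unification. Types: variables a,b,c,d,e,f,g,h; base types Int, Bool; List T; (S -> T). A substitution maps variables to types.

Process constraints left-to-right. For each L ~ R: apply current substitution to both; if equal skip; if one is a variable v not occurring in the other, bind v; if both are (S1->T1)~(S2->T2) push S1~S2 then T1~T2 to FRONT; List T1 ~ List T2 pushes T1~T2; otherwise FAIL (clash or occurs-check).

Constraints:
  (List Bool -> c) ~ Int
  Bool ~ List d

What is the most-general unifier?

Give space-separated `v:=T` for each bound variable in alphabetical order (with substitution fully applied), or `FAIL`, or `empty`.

Answer: FAIL

Derivation:
step 1: unify (List Bool -> c) ~ Int  [subst: {-} | 1 pending]
  clash: (List Bool -> c) vs Int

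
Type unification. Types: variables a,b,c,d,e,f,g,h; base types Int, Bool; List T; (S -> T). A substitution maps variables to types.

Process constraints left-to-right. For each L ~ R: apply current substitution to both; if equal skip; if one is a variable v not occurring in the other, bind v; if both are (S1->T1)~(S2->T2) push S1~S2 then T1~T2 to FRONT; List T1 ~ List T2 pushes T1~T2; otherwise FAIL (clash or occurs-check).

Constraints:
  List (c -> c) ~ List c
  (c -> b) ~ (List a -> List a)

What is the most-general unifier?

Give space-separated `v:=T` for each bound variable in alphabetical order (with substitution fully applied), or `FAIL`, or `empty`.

step 1: unify List (c -> c) ~ List c  [subst: {-} | 1 pending]
  -> decompose List: push (c -> c)~c
step 2: unify (c -> c) ~ c  [subst: {-} | 1 pending]
  occurs-check fail

Answer: FAIL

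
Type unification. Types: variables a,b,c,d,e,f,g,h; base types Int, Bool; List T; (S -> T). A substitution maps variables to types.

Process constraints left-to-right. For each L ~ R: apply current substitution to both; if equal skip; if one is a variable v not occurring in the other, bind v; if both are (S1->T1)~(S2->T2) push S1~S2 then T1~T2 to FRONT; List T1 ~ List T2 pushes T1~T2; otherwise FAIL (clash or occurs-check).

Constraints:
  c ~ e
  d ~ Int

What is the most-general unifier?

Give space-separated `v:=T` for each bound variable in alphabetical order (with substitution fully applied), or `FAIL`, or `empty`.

Answer: c:=e d:=Int

Derivation:
step 1: unify c ~ e  [subst: {-} | 1 pending]
  bind c := e
step 2: unify d ~ Int  [subst: {c:=e} | 0 pending]
  bind d := Int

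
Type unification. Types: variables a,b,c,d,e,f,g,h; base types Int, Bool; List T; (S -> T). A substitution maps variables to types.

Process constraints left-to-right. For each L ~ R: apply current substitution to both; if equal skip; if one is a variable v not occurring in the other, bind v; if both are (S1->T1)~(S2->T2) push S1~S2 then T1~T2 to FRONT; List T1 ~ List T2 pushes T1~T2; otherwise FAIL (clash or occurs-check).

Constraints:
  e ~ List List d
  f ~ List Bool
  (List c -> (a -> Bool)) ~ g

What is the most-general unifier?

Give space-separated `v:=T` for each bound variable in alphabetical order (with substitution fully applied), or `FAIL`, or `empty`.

Answer: e:=List List d f:=List Bool g:=(List c -> (a -> Bool))

Derivation:
step 1: unify e ~ List List d  [subst: {-} | 2 pending]
  bind e := List List d
step 2: unify f ~ List Bool  [subst: {e:=List List d} | 1 pending]
  bind f := List Bool
step 3: unify (List c -> (a -> Bool)) ~ g  [subst: {e:=List List d, f:=List Bool} | 0 pending]
  bind g := (List c -> (a -> Bool))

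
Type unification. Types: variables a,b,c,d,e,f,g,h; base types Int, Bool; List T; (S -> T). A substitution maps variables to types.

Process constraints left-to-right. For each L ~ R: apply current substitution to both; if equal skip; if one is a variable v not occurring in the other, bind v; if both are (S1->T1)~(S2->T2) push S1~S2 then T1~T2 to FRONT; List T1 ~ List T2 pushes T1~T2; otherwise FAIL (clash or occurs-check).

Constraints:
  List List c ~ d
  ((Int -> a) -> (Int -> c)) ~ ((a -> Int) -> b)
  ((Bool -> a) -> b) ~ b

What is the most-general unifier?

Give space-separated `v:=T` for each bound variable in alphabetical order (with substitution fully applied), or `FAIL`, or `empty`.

Answer: FAIL

Derivation:
step 1: unify List List c ~ d  [subst: {-} | 2 pending]
  bind d := List List c
step 2: unify ((Int -> a) -> (Int -> c)) ~ ((a -> Int) -> b)  [subst: {d:=List List c} | 1 pending]
  -> decompose arrow: push (Int -> a)~(a -> Int), (Int -> c)~b
step 3: unify (Int -> a) ~ (a -> Int)  [subst: {d:=List List c} | 2 pending]
  -> decompose arrow: push Int~a, a~Int
step 4: unify Int ~ a  [subst: {d:=List List c} | 3 pending]
  bind a := Int
step 5: unify Int ~ Int  [subst: {d:=List List c, a:=Int} | 2 pending]
  -> identical, skip
step 6: unify (Int -> c) ~ b  [subst: {d:=List List c, a:=Int} | 1 pending]
  bind b := (Int -> c)
step 7: unify ((Bool -> Int) -> (Int -> c)) ~ (Int -> c)  [subst: {d:=List List c, a:=Int, b:=(Int -> c)} | 0 pending]
  -> decompose arrow: push (Bool -> Int)~Int, (Int -> c)~c
step 8: unify (Bool -> Int) ~ Int  [subst: {d:=List List c, a:=Int, b:=(Int -> c)} | 1 pending]
  clash: (Bool -> Int) vs Int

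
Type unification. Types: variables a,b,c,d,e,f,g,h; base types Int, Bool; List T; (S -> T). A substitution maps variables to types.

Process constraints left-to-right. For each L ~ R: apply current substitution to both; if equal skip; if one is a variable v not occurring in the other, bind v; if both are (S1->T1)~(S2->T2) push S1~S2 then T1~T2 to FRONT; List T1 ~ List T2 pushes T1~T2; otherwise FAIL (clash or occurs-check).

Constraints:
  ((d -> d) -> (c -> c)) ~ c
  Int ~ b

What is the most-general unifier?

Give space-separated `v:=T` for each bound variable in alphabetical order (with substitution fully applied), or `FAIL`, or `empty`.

step 1: unify ((d -> d) -> (c -> c)) ~ c  [subst: {-} | 1 pending]
  occurs-check fail

Answer: FAIL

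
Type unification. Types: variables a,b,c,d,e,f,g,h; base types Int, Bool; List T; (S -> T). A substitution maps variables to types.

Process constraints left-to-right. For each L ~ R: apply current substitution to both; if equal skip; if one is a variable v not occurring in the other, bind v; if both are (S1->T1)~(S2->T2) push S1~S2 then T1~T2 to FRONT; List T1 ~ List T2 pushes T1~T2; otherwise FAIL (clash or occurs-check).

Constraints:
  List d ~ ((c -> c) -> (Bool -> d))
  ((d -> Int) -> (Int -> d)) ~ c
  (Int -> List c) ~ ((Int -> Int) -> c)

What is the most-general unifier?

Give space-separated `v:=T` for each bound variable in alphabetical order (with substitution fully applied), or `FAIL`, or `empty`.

step 1: unify List d ~ ((c -> c) -> (Bool -> d))  [subst: {-} | 2 pending]
  clash: List d vs ((c -> c) -> (Bool -> d))

Answer: FAIL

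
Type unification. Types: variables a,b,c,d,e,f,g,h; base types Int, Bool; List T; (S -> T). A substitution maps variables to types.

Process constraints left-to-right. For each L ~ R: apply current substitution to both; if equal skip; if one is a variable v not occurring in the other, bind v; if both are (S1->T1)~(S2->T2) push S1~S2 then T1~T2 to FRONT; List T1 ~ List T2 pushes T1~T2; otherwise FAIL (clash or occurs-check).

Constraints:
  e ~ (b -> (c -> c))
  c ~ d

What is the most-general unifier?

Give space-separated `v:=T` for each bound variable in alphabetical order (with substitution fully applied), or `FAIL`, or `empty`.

Answer: c:=d e:=(b -> (d -> d))

Derivation:
step 1: unify e ~ (b -> (c -> c))  [subst: {-} | 1 pending]
  bind e := (b -> (c -> c))
step 2: unify c ~ d  [subst: {e:=(b -> (c -> c))} | 0 pending]
  bind c := d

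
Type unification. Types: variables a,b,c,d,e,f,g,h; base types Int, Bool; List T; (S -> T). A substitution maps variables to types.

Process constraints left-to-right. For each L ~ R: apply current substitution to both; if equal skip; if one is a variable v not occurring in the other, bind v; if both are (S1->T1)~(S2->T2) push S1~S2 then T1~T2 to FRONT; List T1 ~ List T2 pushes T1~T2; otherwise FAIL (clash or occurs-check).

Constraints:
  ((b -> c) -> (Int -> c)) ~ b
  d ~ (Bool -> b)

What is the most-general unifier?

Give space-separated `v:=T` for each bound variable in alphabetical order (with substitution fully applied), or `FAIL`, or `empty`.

step 1: unify ((b -> c) -> (Int -> c)) ~ b  [subst: {-} | 1 pending]
  occurs-check fail

Answer: FAIL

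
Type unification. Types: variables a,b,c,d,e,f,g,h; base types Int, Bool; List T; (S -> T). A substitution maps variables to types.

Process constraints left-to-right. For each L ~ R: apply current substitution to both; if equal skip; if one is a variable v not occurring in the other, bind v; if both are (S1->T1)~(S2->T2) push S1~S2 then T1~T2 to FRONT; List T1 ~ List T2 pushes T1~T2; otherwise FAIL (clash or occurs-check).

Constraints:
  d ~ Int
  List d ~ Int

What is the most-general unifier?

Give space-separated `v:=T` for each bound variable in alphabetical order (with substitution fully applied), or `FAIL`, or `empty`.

step 1: unify d ~ Int  [subst: {-} | 1 pending]
  bind d := Int
step 2: unify List Int ~ Int  [subst: {d:=Int} | 0 pending]
  clash: List Int vs Int

Answer: FAIL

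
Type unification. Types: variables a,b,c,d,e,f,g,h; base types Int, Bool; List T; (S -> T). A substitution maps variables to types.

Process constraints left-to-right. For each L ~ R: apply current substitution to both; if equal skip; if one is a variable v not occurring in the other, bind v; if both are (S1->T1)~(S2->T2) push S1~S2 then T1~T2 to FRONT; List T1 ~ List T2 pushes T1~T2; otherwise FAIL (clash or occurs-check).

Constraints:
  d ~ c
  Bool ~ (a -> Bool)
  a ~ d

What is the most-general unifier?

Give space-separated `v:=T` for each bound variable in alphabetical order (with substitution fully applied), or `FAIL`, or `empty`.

Answer: FAIL

Derivation:
step 1: unify d ~ c  [subst: {-} | 2 pending]
  bind d := c
step 2: unify Bool ~ (a -> Bool)  [subst: {d:=c} | 1 pending]
  clash: Bool vs (a -> Bool)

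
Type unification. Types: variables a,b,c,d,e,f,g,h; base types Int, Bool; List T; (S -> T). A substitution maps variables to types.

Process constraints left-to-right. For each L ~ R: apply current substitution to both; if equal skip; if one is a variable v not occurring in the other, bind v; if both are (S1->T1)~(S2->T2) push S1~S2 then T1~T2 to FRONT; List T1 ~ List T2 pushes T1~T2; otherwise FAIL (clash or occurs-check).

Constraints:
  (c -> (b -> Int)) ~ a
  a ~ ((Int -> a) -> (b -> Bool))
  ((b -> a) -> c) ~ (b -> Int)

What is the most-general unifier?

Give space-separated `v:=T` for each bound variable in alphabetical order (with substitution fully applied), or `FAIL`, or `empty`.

Answer: FAIL

Derivation:
step 1: unify (c -> (b -> Int)) ~ a  [subst: {-} | 2 pending]
  bind a := (c -> (b -> Int))
step 2: unify (c -> (b -> Int)) ~ ((Int -> (c -> (b -> Int))) -> (b -> Bool))  [subst: {a:=(c -> (b -> Int))} | 1 pending]
  -> decompose arrow: push c~(Int -> (c -> (b -> Int))), (b -> Int)~(b -> Bool)
step 3: unify c ~ (Int -> (c -> (b -> Int)))  [subst: {a:=(c -> (b -> Int))} | 2 pending]
  occurs-check fail: c in (Int -> (c -> (b -> Int)))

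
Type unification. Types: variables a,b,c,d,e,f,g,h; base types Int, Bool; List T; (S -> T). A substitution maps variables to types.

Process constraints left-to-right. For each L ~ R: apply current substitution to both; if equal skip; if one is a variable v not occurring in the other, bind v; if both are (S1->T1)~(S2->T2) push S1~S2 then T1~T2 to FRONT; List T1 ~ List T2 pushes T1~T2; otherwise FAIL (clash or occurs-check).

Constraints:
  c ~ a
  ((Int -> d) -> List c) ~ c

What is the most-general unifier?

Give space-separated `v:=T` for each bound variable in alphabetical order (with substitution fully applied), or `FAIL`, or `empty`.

Answer: FAIL

Derivation:
step 1: unify c ~ a  [subst: {-} | 1 pending]
  bind c := a
step 2: unify ((Int -> d) -> List a) ~ a  [subst: {c:=a} | 0 pending]
  occurs-check fail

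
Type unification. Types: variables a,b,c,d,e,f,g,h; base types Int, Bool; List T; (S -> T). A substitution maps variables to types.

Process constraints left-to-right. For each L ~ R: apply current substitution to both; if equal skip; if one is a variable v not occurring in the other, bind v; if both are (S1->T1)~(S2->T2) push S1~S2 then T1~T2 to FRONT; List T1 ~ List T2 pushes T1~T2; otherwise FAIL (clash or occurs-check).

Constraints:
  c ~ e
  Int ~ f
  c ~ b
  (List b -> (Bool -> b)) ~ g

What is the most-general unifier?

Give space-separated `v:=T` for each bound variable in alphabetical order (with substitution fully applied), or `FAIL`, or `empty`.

step 1: unify c ~ e  [subst: {-} | 3 pending]
  bind c := e
step 2: unify Int ~ f  [subst: {c:=e} | 2 pending]
  bind f := Int
step 3: unify e ~ b  [subst: {c:=e, f:=Int} | 1 pending]
  bind e := b
step 4: unify (List b -> (Bool -> b)) ~ g  [subst: {c:=e, f:=Int, e:=b} | 0 pending]
  bind g := (List b -> (Bool -> b))

Answer: c:=b e:=b f:=Int g:=(List b -> (Bool -> b))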